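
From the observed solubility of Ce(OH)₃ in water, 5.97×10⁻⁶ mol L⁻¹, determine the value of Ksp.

Ksp = 3.43×10⁻²⁰

Ce(OH)₃(s) ⇌ Ce³⁺(aq) + 3 OH⁻(aq)
Call the molar solubility s, so that [Ce³⁺] = s and [OH⁻] = 3s.
Ksp = [Ce³⁺][OH⁻]^3 = s · (3s)^3 = 27s^4
Ksp = 27 × (5.97×10⁻⁶)^4 = 3.43×10⁻²⁰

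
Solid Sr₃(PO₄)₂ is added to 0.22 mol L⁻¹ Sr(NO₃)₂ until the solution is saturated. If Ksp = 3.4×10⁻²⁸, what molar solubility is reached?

Sr₃(PO₄)₂(s) ⇌ 3 Sr²⁺(aq) + 2 PO₄³⁻(aq)
The solution already contains Sr²⁺ at 0.22 mol L⁻¹. Let s be the molar solubility of Sr₃(PO₄)₂.
[Sr²⁺] ≈ 0.22 mol L⁻¹ (common ion dominates); [PO₄³⁻] = 2s.
Ksp = [Sr²⁺]^3[PO₄³⁻]^2 = (0.22)^3(2s)^2
(2s)^2 = 3.4×10⁻²⁸ / (0.22)^3 = 3.2×10⁻²⁶
s = 8.9×10⁻¹⁴ mol L⁻¹

8.9×10⁻¹⁴ M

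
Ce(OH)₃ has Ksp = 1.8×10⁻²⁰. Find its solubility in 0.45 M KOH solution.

2.0×10⁻¹⁹ M

Ce(OH)₃(s) ⇌ Ce³⁺(aq) + 3 OH⁻(aq)
The solution already contains OH⁻ at 0.45 M. Let s be the molar solubility of Ce(OH)₃.
[OH⁻] ≈ 0.45 M (common ion dominates); [Ce³⁺] = s.
Ksp = [Ce³⁺][OH⁻]^3 = s(0.45)^3
s = 1.8×10⁻²⁰ / (0.45)^3 = 2.0×10⁻¹⁹
s = 2.0×10⁻¹⁹ M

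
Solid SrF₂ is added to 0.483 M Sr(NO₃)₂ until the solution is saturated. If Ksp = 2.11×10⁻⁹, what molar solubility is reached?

SrF₂(s) ⇌ Sr²⁺(aq) + 2 F⁻(aq)
Sr²⁺ is already present at 0.483 M. If s mol/L of SrF₂ dissolves, [F⁻] = 2s while [Sr²⁺] ≈ 0.483 M.
Ksp = [Sr²⁺][F⁻]^2 = (0.483)(2s)^2
(2s)^2 = 2.11×10⁻⁹ / (0.483) = 4.37×10⁻⁹
s = 3.30×10⁻⁵ M

3.30×10⁻⁵ M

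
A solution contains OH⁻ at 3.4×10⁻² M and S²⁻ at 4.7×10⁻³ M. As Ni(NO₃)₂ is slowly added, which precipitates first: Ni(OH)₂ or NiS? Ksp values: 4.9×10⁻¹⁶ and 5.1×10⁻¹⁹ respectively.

A salt starts to precipitate once the ion product Q reaches its Ksp.
For Ni(OH)₂: [Ni²⁺] = (Ksp/[OH⁻]^2) = 4.2×10⁻¹³ M
For NiS: [Ni²⁺] = (Ksp/[S²⁻]) = 1.1×10⁻¹⁶ M
The smaller threshold [Ni²⁺] is reached first, so NiS precipitates first.

NiS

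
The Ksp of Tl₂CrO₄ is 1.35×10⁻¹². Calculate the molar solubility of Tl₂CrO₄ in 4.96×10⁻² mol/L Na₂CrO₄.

Tl₂CrO₄(s) ⇌ 2 Tl⁺(aq) + CrO₄²⁻(aq)
With CrO₄²⁻ already at 4.96×10⁻² mol/L and s small, take [CrO₄²⁻] ≈ 4.96×10⁻² mol/L and [Tl⁺] = 2s.
Ksp = [Tl⁺]^2[CrO₄²⁻] = (2s)^2(4.96×10⁻²)
(2s)^2 = 1.35×10⁻¹² / (4.96×10⁻²) = 2.72×10⁻¹¹
s = 2.61×10⁻⁶ mol/L

2.61×10⁻⁶ M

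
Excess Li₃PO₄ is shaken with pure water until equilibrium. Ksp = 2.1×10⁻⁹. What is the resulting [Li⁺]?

Li₃PO₄(s) ⇌ 3 Li⁺(aq) + PO₄³⁻(aq)
With molar solubility s: [Li⁺] = 3s, [PO₄³⁻] = s.
Ksp = [Li⁺]^3[PO₄³⁻] = (3s)^3 · s = 27s^4 = 2.1×10⁻⁹
s = 3.0×10⁻³ mol L⁻¹
[Li⁺] = 3s = 8.9×10⁻³ mol L⁻¹

8.9×10⁻³ M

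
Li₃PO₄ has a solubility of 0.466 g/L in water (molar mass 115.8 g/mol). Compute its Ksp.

Molar solubility s = (0.466 g/L) / (115.8 g/mol) = 4.0242×10⁻³ mol/L
Li₃PO₄(s) ⇌ 3 Li⁺(aq) + PO₄³⁻(aq)
For each mole of Li₃PO₄ that dissolves per liter, [Li⁺] = 3s and [PO₄³⁻] = s; let s denote this solubility.
Ksp = [Li⁺]^3[PO₄³⁻] = (3s)^3 · s = 27s^4
Ksp = 27 × (4.0242×10⁻³)^4 = 7.08×10⁻⁹

Ksp = 7.08×10⁻⁹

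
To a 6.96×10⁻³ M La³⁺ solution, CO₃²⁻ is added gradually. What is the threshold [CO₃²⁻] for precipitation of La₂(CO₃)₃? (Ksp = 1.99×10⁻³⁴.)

1.60×10⁻¹⁰ M

A salt starts to precipitate once the ion product Q reaches its Ksp.
La₂(CO₃)₃(s) ⇌ 2 La³⁺(aq) + 3 CO₃²⁻(aq)
Ksp = [La³⁺]^2[CO₃²⁻]^3 = [CO₃²⁻]^3(6.96×10⁻³)^2
[CO₃²⁻]^3 = 1.99×10⁻³⁴ / (6.96×10⁻³)^2 = 4.11×10⁻³⁰
[CO₃²⁻] = 1.60×10⁻¹⁰ M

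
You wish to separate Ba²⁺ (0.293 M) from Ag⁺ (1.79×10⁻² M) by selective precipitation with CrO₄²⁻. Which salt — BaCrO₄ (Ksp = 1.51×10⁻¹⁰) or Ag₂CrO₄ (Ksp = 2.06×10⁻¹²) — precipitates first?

The threshold for precipitation is Q = Ksp.
For BaCrO₄: [CrO₄²⁻] = (Ksp/[Ba²⁺]) = 5.15×10⁻¹⁰ M
For Ag₂CrO₄: [CrO₄²⁻] = (Ksp/[Ag⁺]^2) = 6.43×10⁻⁹ M
Since BaCrO₄ needs less CrO₄²⁻ to reach saturation, it precipitates first.

BaCrO₄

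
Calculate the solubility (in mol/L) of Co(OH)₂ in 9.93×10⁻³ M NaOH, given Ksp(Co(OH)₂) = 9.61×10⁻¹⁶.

Co(OH)₂(s) ⇌ Co²⁺(aq) + 2 OH⁻(aq)
Let s be the solubility of Co(OH)₂ here. The common ion gives [OH⁻] ≈ 9.93×10⁻³ M, and [Co²⁺] = s.
Ksp = [Co²⁺][OH⁻]^2 = s(9.93×10⁻³)^2
s = 9.61×10⁻¹⁶ / (9.93×10⁻³)^2 = 9.75×10⁻¹²
s = 9.75×10⁻¹² M

9.75×10⁻¹² M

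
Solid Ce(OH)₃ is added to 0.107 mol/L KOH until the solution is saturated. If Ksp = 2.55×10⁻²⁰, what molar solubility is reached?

2.08×10⁻¹⁷ M

Ce(OH)₃(s) ⇌ Ce³⁺(aq) + 3 OH⁻(aq)
The solution already contains OH⁻ at 0.107 mol/L. Let s be the molar solubility of Ce(OH)₃.
[OH⁻] ≈ 0.107 mol/L (common ion dominates); [Ce³⁺] = s.
Ksp = [Ce³⁺][OH⁻]^3 = s(0.107)^3
s = 2.55×10⁻²⁰ / (0.107)^3 = 2.08×10⁻¹⁷
s = 2.08×10⁻¹⁷ mol/L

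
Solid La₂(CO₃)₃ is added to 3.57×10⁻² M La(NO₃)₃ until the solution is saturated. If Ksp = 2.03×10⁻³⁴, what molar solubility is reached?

1.81×10⁻¹¹ M

La₂(CO₃)₃(s) ⇌ 2 La³⁺(aq) + 3 CO₃²⁻(aq)
The solution already contains La³⁺ at 3.57×10⁻² M. Let s be the molar solubility of La₂(CO₃)₃.
[La³⁺] ≈ 3.57×10⁻² M (common ion dominates); [CO₃²⁻] = 3s.
Ksp = [La³⁺]^2[CO₃²⁻]^3 = (3.57×10⁻²)^2(3s)^3
(3s)^3 = 2.03×10⁻³⁴ / (3.57×10⁻²)^2 = 1.59×10⁻³¹
s = 1.81×10⁻¹¹ M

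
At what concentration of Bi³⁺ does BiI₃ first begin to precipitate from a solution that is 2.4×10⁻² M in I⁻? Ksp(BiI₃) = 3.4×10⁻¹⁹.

2.5×10⁻¹⁴ M

Precipitation begins when Q = Ksp.
BiI₃(s) ⇌ Bi³⁺(aq) + 3 I⁻(aq)
Ksp = [Bi³⁺][I⁻]^3 = [Bi³⁺](2.4×10⁻²)^3
[Bi³⁺] = 3.4×10⁻¹⁹ / (2.4×10⁻²)^3 = 2.5×10⁻¹⁴
[Bi³⁺] = 2.5×10⁻¹⁴ M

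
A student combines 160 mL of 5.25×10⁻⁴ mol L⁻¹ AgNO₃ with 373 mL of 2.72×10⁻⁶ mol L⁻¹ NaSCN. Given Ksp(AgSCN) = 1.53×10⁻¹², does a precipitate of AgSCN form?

Yes

The combined volume is 533 mL.
[Ag⁺] = (5.25×10⁻⁴)(160)/533 = 1.58×10⁻⁴ mol L⁻¹
[SCN⁻] = (2.72×10⁻⁶)(373)/533 = 1.90×10⁻⁶ mol L⁻¹
Q = [Ag⁺][SCN⁻] = 3.00×10⁻¹⁰
Since Q (3.00×10⁻¹⁰) exceeds Ksp (1.53×10⁻¹²), AgSCN will precipitate.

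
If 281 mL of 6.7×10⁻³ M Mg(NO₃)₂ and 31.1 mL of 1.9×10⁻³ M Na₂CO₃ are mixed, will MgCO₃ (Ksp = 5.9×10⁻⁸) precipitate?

The combined volume is 312.1 mL.
[Mg²⁺] = (6.7×10⁻³)(281)/312.1 = 6.0×10⁻³ M
[CO₃²⁻] = (1.9×10⁻³)(31.1)/312.1 = 1.9×10⁻⁴ M
Q = [Mg²⁺][CO₃²⁻] = 1.1×10⁻⁶
Because Q > Ksp (1.1×10⁻⁶ vs 5.9×10⁻⁸), a precipitate of MgCO₃ forms.

Yes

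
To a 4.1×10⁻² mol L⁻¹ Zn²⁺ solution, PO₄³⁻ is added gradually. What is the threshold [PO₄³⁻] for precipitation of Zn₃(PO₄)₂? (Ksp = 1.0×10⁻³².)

1.2×10⁻¹⁴ M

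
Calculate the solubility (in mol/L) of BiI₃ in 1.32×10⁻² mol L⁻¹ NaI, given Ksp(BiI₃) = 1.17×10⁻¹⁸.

5.09×10⁻¹³ M

BiI₃(s) ⇌ Bi³⁺(aq) + 3 I⁻(aq)
Let s be the solubility of BiI₃ here. The common ion gives [I⁻] ≈ 1.32×10⁻² mol L⁻¹, and [Bi³⁺] = s.
Ksp = [Bi³⁺][I⁻]^3 = s(1.32×10⁻²)^3
s = 1.17×10⁻¹⁸ / (1.32×10⁻²)^3 = 5.09×10⁻¹³
s = 5.09×10⁻¹³ mol L⁻¹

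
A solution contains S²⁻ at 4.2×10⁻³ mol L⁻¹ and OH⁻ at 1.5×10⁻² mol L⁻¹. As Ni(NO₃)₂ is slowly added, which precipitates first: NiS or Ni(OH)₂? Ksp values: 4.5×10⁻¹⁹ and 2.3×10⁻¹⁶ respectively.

NiS

Precipitation of each salt begins when its ion product equals Ksp.
For NiS: [Ni²⁺] = (Ksp/[S²⁻]) = 1.1×10⁻¹⁶ mol L⁻¹
For Ni(OH)₂: [Ni²⁺] = (Ksp/[OH⁻]^2) = 1.0×10⁻¹² mol L⁻¹
Since NiS needs less Ni²⁺ to reach saturation, it precipitates first.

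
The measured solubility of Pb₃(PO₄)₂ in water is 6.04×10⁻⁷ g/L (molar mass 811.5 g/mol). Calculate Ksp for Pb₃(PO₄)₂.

s = (6.04×10⁻⁷ g L⁻¹)/(811.5 g mol⁻¹) = 7.4430×10⁻¹⁰ M
Pb₃(PO₄)₂(s) ⇌ 3 Pb²⁺(aq) + 2 PO₄³⁻(aq)
With molar solubility s: [Pb²⁺] = 3s, [PO₄³⁻] = 2s.
Ksp = [Pb²⁺]^3[PO₄³⁻]^2 = (3s)^3 · (2s)^2 = 108s^5
Ksp = 108 × (7.4430×10⁻¹⁰)^5 = 2.47×10⁻⁴⁴

Ksp = 2.47×10⁻⁴⁴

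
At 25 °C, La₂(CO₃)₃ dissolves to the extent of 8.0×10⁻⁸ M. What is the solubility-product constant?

La₂(CO₃)₃(s) ⇌ 2 La³⁺(aq) + 3 CO₃²⁻(aq)
With molar solubility s: [La³⁺] = 2s, [CO₃²⁻] = 3s.
Ksp = [La³⁺]^2[CO₃²⁻]^3 = (2s)^2 · (3s)^3 = 108s^5
Ksp = 108 × (8.0×10⁻⁸)^5 = 3.5×10⁻³⁴

Ksp = 3.5×10⁻³⁴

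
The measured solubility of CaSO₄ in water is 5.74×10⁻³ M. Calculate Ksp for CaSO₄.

Ksp = 3.29×10⁻⁵

CaSO₄(s) ⇌ Ca²⁺(aq) + SO₄²⁻(aq)
If s mol/L of CaSO₄ dissolves, [Ca²⁺] = s and [SO₄²⁻] = s.
Ksp = [Ca²⁺][SO₄²⁻] = s · s = s^2
Ksp = (5.74×10⁻³)^2 = 3.29×10⁻⁵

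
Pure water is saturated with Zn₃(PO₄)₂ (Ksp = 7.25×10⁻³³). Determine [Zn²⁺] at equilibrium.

Zn₃(PO₄)₂(s) ⇌ 3 Zn²⁺(aq) + 2 PO₄³⁻(aq)
Call the molar solubility s, so that [Zn²⁺] = 3s and [PO₄³⁻] = 2s.
Ksp = [Zn²⁺]^3[PO₄³⁻]^2 = (3s)^3 · (2s)^2 = 108s^5 = 7.25×10⁻³³
s = 1.46×10⁻⁷ mol L⁻¹
[Zn²⁺] = 3s = 4.39×10⁻⁷ mol L⁻¹

4.39×10⁻⁷ M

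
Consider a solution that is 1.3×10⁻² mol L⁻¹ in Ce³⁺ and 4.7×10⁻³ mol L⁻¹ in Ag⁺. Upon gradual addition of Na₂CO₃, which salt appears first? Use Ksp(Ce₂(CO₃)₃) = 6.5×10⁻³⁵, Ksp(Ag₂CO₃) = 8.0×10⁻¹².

A salt starts to precipitate once the ion product Q reaches its Ksp.
For Ce₂(CO₃)₃: [CO₃²⁻] = (Ksp/[Ce³⁺]^2)^(1/3) = 7.3×10⁻¹¹ mol L⁻¹
For Ag₂CO₃: [CO₃²⁻] = (Ksp/[Ag⁺]^2) = 3.6×10⁻⁷ mol L⁻¹
Ce₂(CO₃)₃ requires the lower [CO₃²⁻], so it precipitates first.

Ce₂(CO₃)₃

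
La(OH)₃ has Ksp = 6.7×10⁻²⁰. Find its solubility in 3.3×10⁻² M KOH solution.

1.9×10⁻¹⁵ M

La(OH)₃(s) ⇌ La³⁺(aq) + 3 OH⁻(aq)
The solution already contains OH⁻ at 3.3×10⁻² M. Let s be the molar solubility of La(OH)₃.
[OH⁻] ≈ 3.3×10⁻² M (common ion dominates); [La³⁺] = s.
Ksp = [La³⁺][OH⁻]^3 = s(3.3×10⁻²)^3
s = 6.7×10⁻²⁰ / (3.3×10⁻²)^3 = 1.9×10⁻¹⁵
s = 1.9×10⁻¹⁵ M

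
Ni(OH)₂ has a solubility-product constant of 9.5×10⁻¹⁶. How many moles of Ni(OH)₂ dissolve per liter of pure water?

6.2×10⁻⁶ M

Ni(OH)₂(s) ⇌ Ni²⁺(aq) + 2 OH⁻(aq)
If s mol/L of Ni(OH)₂ dissolves, [Ni²⁺] = s and [OH⁻] = 2s.
Ksp = [Ni²⁺][OH⁻]^2 = s · (2s)^2 = 4s^3
4s^3 = 9.5×10⁻¹⁶  ⇒  s^3 = 2.4×10⁻¹⁶
s = 6.2×10⁻⁶ mol/L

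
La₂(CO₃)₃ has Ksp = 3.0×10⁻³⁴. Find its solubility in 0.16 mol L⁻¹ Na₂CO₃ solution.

La₂(CO₃)₃(s) ⇌ 2 La³⁺(aq) + 3 CO₃²⁻(aq)
CO₃²⁻ is already present at 0.16 mol L⁻¹. If s mol/L of La₂(CO₃)₃ dissolves, [La³⁺] = 2s while [CO₃²⁻] ≈ 0.16 mol L⁻¹.
Ksp = [La³⁺]^2[CO₃²⁻]^3 = (2s)^2(0.16)^3
(2s)^2 = 3.0×10⁻³⁴ / (0.16)^3 = 7.3×10⁻³²
s = 1.4×10⁻¹⁶ mol L⁻¹

1.4×10⁻¹⁶ M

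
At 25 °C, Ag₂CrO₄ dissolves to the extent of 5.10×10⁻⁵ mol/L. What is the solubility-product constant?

Ksp = 5.31×10⁻¹³

Ag₂CrO₄(s) ⇌ 2 Ag⁺(aq) + CrO₄²⁻(aq)
With molar solubility s: [Ag⁺] = 2s, [CrO₄²⁻] = s.
Ksp = [Ag⁺]^2[CrO₄²⁻] = (2s)^2 · s = 4s^3
Ksp = 4 × (5.10×10⁻⁵)^3 = 5.31×10⁻¹³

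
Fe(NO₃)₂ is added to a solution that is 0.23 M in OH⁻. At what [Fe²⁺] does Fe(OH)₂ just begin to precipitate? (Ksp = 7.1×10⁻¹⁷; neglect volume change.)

1.3×10⁻¹⁵ M

Precipitation begins when Q = Ksp.
Fe(OH)₂(s) ⇌ Fe²⁺(aq) + 2 OH⁻(aq)
Ksp = [Fe²⁺][OH⁻]^2 = [Fe²⁺](0.23)^2
[Fe²⁺] = 7.1×10⁻¹⁷ / (0.23)^2 = 1.3×10⁻¹⁵
[Fe²⁺] = 1.3×10⁻¹⁵ M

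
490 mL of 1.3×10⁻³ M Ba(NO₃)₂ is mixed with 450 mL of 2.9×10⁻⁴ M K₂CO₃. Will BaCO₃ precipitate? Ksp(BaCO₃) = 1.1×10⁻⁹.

Yes

The combined volume is 940 mL.
[Ba²⁺] = (1.3×10⁻³)(490)/940 = 6.8×10⁻⁴ M
[CO₃²⁻] = (2.9×10⁻⁴)(450)/940 = 1.4×10⁻⁴ M
Q = [Ba²⁺][CO₃²⁻] = 9.4×10⁻⁸
Because Q > Ksp (9.4×10⁻⁸ vs 1.1×10⁻⁹), a precipitate of BaCO₃ forms.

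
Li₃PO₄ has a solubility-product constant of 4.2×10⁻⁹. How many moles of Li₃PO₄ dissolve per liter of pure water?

Li₃PO₄(s) ⇌ 3 Li⁺(aq) + PO₄³⁻(aq)
With molar solubility s: [Li⁺] = 3s, [PO₄³⁻] = s.
Ksp = [Li⁺]^3[PO₄³⁻] = (3s)^3 · s = 27s^4
27s^4 = 4.2×10⁻⁹  ⇒  s^4 = 1.6×10⁻¹⁰
Taking the 4th root, s = 3.5×10⁻³ mol L⁻¹.

3.5×10⁻³ M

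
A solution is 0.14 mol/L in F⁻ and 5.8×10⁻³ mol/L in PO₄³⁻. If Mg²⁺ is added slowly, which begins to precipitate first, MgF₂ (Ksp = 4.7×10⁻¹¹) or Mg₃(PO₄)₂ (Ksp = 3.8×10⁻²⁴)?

MgF₂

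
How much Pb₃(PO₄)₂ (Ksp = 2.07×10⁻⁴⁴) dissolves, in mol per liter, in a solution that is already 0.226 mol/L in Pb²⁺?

Pb₃(PO₄)₂(s) ⇌ 3 Pb²⁺(aq) + 2 PO₄³⁻(aq)
The solution already contains Pb²⁺ at 0.226 mol/L. Let s be the molar solubility of Pb₃(PO₄)₂.
[Pb²⁺] ≈ 0.226 mol/L (common ion dominates); [PO₄³⁻] = 2s.
Ksp = [Pb²⁺]^3[PO₄³⁻]^2 = (0.226)^3(2s)^2
(2s)^2 = 2.07×10⁻⁴⁴ / (0.226)^3 = 1.79×10⁻⁴²
s = 6.70×10⁻²² mol/L

6.70×10⁻²² M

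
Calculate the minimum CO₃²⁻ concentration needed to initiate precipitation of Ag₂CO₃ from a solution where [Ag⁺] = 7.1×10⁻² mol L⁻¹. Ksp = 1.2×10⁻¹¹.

2.4×10⁻⁹ M

Each salt precipitates once Q = Ksp for that salt.
Ag₂CO₃(s) ⇌ 2 Ag⁺(aq) + CO₃²⁻(aq)
Ksp = [Ag⁺]^2[CO₃²⁻] = [CO₃²⁻](7.1×10⁻²)^2
[CO₃²⁻] = 1.2×10⁻¹¹ / (7.1×10⁻²)^2 = 2.4×10⁻⁹
[CO₃²⁻] = 2.4×10⁻⁹ mol L⁻¹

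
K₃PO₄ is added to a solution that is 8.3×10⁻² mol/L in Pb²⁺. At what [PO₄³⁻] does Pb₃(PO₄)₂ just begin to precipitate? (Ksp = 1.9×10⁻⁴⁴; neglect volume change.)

Precipitation begins when Q = Ksp.
Pb₃(PO₄)₂(s) ⇌ 3 Pb²⁺(aq) + 2 PO₄³⁻(aq)
Ksp = [Pb²⁺]^3[PO₄³⁻]^2 = [PO₄³⁻]^2(8.3×10⁻²)^3
[PO₄³⁻]^2 = 1.9×10⁻⁴⁴ / (8.3×10⁻²)^3 = 3.3×10⁻⁴¹
[PO₄³⁻] = 5.8×10⁻²¹ mol/L

5.8×10⁻²¹ M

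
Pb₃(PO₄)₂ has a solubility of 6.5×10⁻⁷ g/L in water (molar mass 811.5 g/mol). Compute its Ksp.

Ksp = 3.6×10⁻⁴⁴

s = (6.5×10⁻⁷ g L⁻¹)/(811.5 g mol⁻¹) = 8.010×10⁻¹⁰ M
Pb₃(PO₄)₂(s) ⇌ 3 Pb²⁺(aq) + 2 PO₄³⁻(aq)
For each mole of Pb₃(PO₄)₂ that dissolves per liter, [Pb²⁺] = 3s and [PO₄³⁻] = 2s; let s denote this solubility.
Ksp = [Pb²⁺]^3[PO₄³⁻]^2 = (3s)^3 · (2s)^2 = 108s^5
Ksp = 108 × (8.010×10⁻¹⁰)^5 = 3.6×10⁻⁴⁴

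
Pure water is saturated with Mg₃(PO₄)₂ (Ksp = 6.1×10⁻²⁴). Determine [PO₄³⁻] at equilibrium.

Mg₃(PO₄)₂(s) ⇌ 3 Mg²⁺(aq) + 2 PO₄³⁻(aq)
Let s be the molar solubility. Then [Mg²⁺] = 3s and [PO₄³⁻] = 2s.
Ksp = [Mg²⁺]^3[PO₄³⁻]^2 = (3s)^3 · (2s)^2 = 108s^5 = 6.1×10⁻²⁴
s = 8.9×10⁻⁶ mol L⁻¹
[PO₄³⁻] = 2s = 1.8×10⁻⁵ mol L⁻¹

1.8×10⁻⁵ M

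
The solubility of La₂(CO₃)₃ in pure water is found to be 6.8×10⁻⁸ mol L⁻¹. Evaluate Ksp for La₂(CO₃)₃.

La₂(CO₃)₃(s) ⇌ 2 La³⁺(aq) + 3 CO₃²⁻(aq)
If s mol/L of La₂(CO₃)₃ dissolves, [La³⁺] = 2s and [CO₃²⁻] = 3s.
Ksp = [La³⁺]^2[CO₃²⁻]^3 = (2s)^2 · (3s)^3 = 108s^5
Ksp = 108 × (6.8×10⁻⁸)^5 = 1.6×10⁻³⁴

Ksp = 1.6×10⁻³⁴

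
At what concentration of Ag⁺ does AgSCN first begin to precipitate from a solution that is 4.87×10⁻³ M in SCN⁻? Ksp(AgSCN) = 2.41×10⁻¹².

4.95×10⁻¹⁰ M

Precipitation of each salt begins when its ion product equals Ksp.
AgSCN(s) ⇌ Ag⁺(aq) + SCN⁻(aq)
Ksp = [Ag⁺][SCN⁻] = [Ag⁺](4.87×10⁻³)
[Ag⁺] = 2.41×10⁻¹² / (4.87×10⁻³) = 4.95×10⁻¹⁰
[Ag⁺] = 4.95×10⁻¹⁰ M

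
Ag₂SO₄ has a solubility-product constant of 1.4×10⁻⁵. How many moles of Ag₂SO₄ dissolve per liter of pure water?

1.5×10⁻² M

Ag₂SO₄(s) ⇌ 2 Ag⁺(aq) + SO₄²⁻(aq)
If s mol/L of Ag₂SO₄ dissolves, [Ag⁺] = 2s and [SO₄²⁻] = s.
Ksp = [Ag⁺]^2[SO₄²⁻] = (2s)^2 · s = 4s^3
4s^3 = 1.4×10⁻⁵  ⇒  s^3 = 3.5×10⁻⁶
s = 1.5×10⁻² mol L⁻¹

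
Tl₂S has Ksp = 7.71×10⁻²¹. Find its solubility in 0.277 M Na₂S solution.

8.34×10⁻¹¹ M

Tl₂S(s) ⇌ 2 Tl⁺(aq) + S²⁻(aq)
S²⁻ is already present at 0.277 M. If s mol/L of Tl₂S dissolves, [Tl⁺] = 2s while [S²⁻] ≈ 0.277 M.
Ksp = [Tl⁺]^2[S²⁻] = (2s)^2(0.277)
(2s)^2 = 7.71×10⁻²¹ / (0.277) = 2.78×10⁻²⁰
s = 8.34×10⁻¹¹ M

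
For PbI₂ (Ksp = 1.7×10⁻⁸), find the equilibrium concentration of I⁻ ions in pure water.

3.2×10⁻³ M

PbI₂(s) ⇌ Pb²⁺(aq) + 2 I⁻(aq)
For each mole of PbI₂ that dissolves per liter, [Pb²⁺] = s and [I⁻] = 2s; let s denote this solubility.
Ksp = [Pb²⁺][I⁻]^2 = s · (2s)^2 = 4s^3 = 1.7×10⁻⁸
s = 1.6×10⁻³ mol L⁻¹
[I⁻] = 2s = 3.2×10⁻³ mol L⁻¹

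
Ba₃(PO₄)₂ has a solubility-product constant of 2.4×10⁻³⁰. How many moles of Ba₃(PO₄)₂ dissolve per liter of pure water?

Ba₃(PO₄)₂(s) ⇌ 3 Ba²⁺(aq) + 2 PO₄³⁻(aq)
With molar solubility s: [Ba²⁺] = 3s, [PO₄³⁻] = 2s.
Ksp = [Ba²⁺]^3[PO₄³⁻]^2 = (3s)^3 · (2s)^2 = 108s^5
108s^5 = 2.4×10⁻³⁰  ⇒  s^5 = 2.2×10⁻³²
s = (2.2×10⁻³²)^(1/5) = 4.7×10⁻⁷ mol L⁻¹

4.7×10⁻⁷ M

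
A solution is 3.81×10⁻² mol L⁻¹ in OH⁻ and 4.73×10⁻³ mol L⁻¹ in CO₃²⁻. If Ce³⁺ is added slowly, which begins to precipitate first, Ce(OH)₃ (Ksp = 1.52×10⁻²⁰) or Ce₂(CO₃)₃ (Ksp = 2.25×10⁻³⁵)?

Ce(OH)₃

A salt starts to precipitate once the ion product Q reaches its Ksp.
For Ce(OH)₃: [Ce³⁺] = (Ksp/[OH⁻]^3) = 2.75×10⁻¹⁶ mol L⁻¹
For Ce₂(CO₃)₃: [Ce³⁺] = (Ksp/[CO₃²⁻]^3)^(1/2) = 1.46×10⁻¹⁴ mol L⁻¹
Since Ce(OH)₃ needs less Ce³⁺ to reach saturation, it precipitates first.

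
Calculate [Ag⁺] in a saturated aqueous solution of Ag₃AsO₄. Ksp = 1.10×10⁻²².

Ag₃AsO₄(s) ⇌ 3 Ag⁺(aq) + AsO₄³⁻(aq)
Let s be the molar solubility. Then [Ag⁺] = 3s and [AsO₄³⁻] = s.
Ksp = [Ag⁺]^3[AsO₄³⁻] = (3s)^3 · s = 27s^4 = 1.10×10⁻²²
s = 1.42×10⁻⁶ M
[Ag⁺] = 3s = 4.26×10⁻⁶ M

4.26×10⁻⁶ M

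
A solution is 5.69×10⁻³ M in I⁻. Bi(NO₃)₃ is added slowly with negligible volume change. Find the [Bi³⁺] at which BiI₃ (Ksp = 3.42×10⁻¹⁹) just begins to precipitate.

1.86×10⁻¹² M

A salt starts to precipitate once the ion product Q reaches its Ksp.
BiI₃(s) ⇌ Bi³⁺(aq) + 3 I⁻(aq)
Ksp = [Bi³⁺][I⁻]^3 = [Bi³⁺](5.69×10⁻³)^3
[Bi³⁺] = 3.42×10⁻¹⁹ / (5.69×10⁻³)^3 = 1.86×10⁻¹²
[Bi³⁺] = 1.86×10⁻¹² M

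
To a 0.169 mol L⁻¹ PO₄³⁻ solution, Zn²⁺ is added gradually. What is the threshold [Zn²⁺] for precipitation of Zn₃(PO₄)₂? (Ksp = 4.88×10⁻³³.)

A salt starts to precipitate once the ion product Q reaches its Ksp.
Zn₃(PO₄)₂(s) ⇌ 3 Zn²⁺(aq) + 2 PO₄³⁻(aq)
Ksp = [Zn²⁺]^3[PO₄³⁻]^2 = [Zn²⁺]^3(0.169)^2
[Zn²⁺]^3 = 4.88×10⁻³³ / (0.169)^2 = 1.71×10⁻³¹
[Zn²⁺] = 5.55×10⁻¹¹ mol L⁻¹

5.55×10⁻¹¹ M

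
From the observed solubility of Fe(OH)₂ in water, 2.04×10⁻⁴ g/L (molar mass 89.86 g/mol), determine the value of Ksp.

Convert to molarity: s = 2.04×10⁻⁴ / 89.86 = 2.2702×10⁻⁶ mol/L
Fe(OH)₂(s) ⇌ Fe²⁺(aq) + 2 OH⁻(aq)
With molar solubility s: [Fe²⁺] = s, [OH⁻] = 2s.
Ksp = [Fe²⁺][OH⁻]^2 = s · (2s)^2 = 4s^3
Ksp = 4 × (2.2702×10⁻⁶)^3 = 4.68×10⁻¹⁷

Ksp = 4.68×10⁻¹⁷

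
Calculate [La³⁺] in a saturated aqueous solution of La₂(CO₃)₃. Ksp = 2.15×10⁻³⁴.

1.45×10⁻⁷ M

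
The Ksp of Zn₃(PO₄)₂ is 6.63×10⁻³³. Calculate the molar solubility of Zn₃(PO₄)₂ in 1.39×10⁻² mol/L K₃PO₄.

Zn₃(PO₄)₂(s) ⇌ 3 Zn²⁺(aq) + 2 PO₄³⁻(aq)
Let s be the solubility of Zn₃(PO₄)₂ here. The common ion gives [PO₄³⁻] ≈ 1.39×10⁻² mol/L, and [Zn²⁺] = 3s.
Ksp = [Zn²⁺]^3[PO₄³⁻]^2 = (3s)^3(1.39×10⁻²)^2
(3s)^3 = 6.63×10⁻³³ / (1.39×10⁻²)^2 = 3.43×10⁻²⁹
s = 1.08×10⁻¹⁰ mol/L

1.08×10⁻¹⁰ M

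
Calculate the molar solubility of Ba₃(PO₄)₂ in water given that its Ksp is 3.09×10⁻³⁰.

Ba₃(PO₄)₂(s) ⇌ 3 Ba²⁺(aq) + 2 PO₄³⁻(aq)
Let s be the molar solubility. Then [Ba²⁺] = 3s and [PO₄³⁻] = 2s.
Ksp = [Ba²⁺]^3[PO₄³⁻]^2 = (3s)^3 · (2s)^2 = 108s^5
108s^5 = 3.09×10⁻³⁰  ⇒  s^5 = 2.86×10⁻³²
s = 4.91×10⁻⁷ mol L⁻¹

4.91×10⁻⁷ M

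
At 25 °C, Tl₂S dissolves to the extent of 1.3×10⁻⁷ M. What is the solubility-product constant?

Ksp = 8.8×10⁻²¹

Tl₂S(s) ⇌ 2 Tl⁺(aq) + S²⁻(aq)
For each mole of Tl₂S that dissolves per liter, [Tl⁺] = 2s and [S²⁻] = s; let s denote this solubility.
Ksp = [Tl⁺]^2[S²⁻] = (2s)^2 · s = 4s^3
Ksp = 4 × (1.3×10⁻⁷)^3 = 8.8×10⁻²¹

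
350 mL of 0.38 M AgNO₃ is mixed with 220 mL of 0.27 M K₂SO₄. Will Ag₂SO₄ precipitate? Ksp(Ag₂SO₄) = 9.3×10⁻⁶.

After mixing, V = 350 mL + 220 mL = 570 mL.
[Ag⁺] = (0.38)(350)/570 = 0.23 M
[SO₄²⁻] = (0.27)(220)/570 = 0.10 M
Q = [Ag⁺]^2[SO₄²⁻] = 5.7×10⁻³
Because Q > Ksp (5.7×10⁻³ vs 9.3×10⁻⁶), a precipitate of Ag₂SO₄ forms.

Yes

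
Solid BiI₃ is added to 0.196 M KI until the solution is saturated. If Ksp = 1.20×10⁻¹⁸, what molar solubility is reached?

1.59×10⁻¹⁶ M

BiI₃(s) ⇌ Bi³⁺(aq) + 3 I⁻(aq)
I⁻ is already present at 0.196 M. If s mol/L of BiI₃ dissolves, [Bi³⁺] = s while [I⁻] ≈ 0.196 M.
Ksp = [Bi³⁺][I⁻]^3 = s(0.196)^3
s = 1.20×10⁻¹⁸ / (0.196)^3 = 1.59×10⁻¹⁶
s = 1.59×10⁻¹⁶ M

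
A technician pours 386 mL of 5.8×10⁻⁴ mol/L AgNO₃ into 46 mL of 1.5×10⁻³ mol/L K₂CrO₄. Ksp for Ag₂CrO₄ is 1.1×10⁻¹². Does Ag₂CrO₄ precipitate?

Yes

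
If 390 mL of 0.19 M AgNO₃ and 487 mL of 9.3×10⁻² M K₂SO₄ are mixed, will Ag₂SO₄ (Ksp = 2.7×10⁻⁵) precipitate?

Yes

The combined volume is 877 mL.
[Ag⁺] = (0.19)(390)/877 = 8.4×10⁻² M
[SO₄²⁻] = (9.3×10⁻²)(487)/877 = 5.2×10⁻² M
Q = [Ag⁺]^2[SO₄²⁻] = 3.7×10⁻⁴
Because Q > Ksp (3.7×10⁻⁴ vs 2.7×10⁻⁵), a precipitate of Ag₂SO₄ forms.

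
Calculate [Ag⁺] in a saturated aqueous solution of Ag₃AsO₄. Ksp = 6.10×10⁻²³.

3.68×10⁻⁶ M

Ag₃AsO₄(s) ⇌ 3 Ag⁺(aq) + AsO₄³⁻(aq)
For each mole of Ag₃AsO₄ that dissolves per liter, [Ag⁺] = 3s and [AsO₄³⁻] = s; let s denote this solubility.
Ksp = [Ag⁺]^3[AsO₄³⁻] = (3s)^3 · s = 27s^4 = 6.10×10⁻²³
s = 1.23×10⁻⁶ mol L⁻¹
[Ag⁺] = 3s = 3.68×10⁻⁶ mol L⁻¹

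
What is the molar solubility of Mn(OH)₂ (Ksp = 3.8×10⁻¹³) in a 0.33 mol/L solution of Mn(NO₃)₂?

5.4×10⁻⁷ M

Mn(OH)₂(s) ⇌ Mn²⁺(aq) + 2 OH⁻(aq)
With Mn²⁺ already at 0.33 mol/L and s small, take [Mn²⁺] ≈ 0.33 mol/L and [OH⁻] = 2s.
Ksp = [Mn²⁺][OH⁻]^2 = (0.33)(2s)^2
(2s)^2 = 3.8×10⁻¹³ / (0.33) = 1.2×10⁻¹²
s = 5.4×10⁻⁷ mol/L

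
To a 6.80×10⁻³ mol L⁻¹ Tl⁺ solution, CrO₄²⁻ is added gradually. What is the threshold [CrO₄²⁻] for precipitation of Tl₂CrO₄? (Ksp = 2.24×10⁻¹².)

The threshold for precipitation is Q = Ksp.
Tl₂CrO₄(s) ⇌ 2 Tl⁺(aq) + CrO₄²⁻(aq)
Ksp = [Tl⁺]^2[CrO₄²⁻] = [CrO₄²⁻](6.80×10⁻³)^2
[CrO₄²⁻] = 2.24×10⁻¹² / (6.80×10⁻³)^2 = 4.84×10⁻⁸
[CrO₄²⁻] = 4.84×10⁻⁸ mol L⁻¹

4.84×10⁻⁸ M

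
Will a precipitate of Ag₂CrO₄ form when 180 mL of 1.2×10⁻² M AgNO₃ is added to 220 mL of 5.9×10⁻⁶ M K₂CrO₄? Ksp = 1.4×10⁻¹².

Yes

The combined volume is 400 mL.
[Ag⁺] = (1.2×10⁻²)(180)/400 = 5.4×10⁻³ M
[CrO₄²⁻] = (5.9×10⁻⁶)(220)/400 = 3.2×10⁻⁶ M
Q = [Ag⁺]^2[CrO₄²⁻] = 9.5×10⁻¹¹
Since Q (9.5×10⁻¹¹) exceeds Ksp (1.4×10⁻¹²), Ag₂CrO₄ will precipitate.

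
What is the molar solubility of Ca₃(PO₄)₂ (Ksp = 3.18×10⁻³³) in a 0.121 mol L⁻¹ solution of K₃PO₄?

Ca₃(PO₄)₂(s) ⇌ 3 Ca²⁺(aq) + 2 PO₄³⁻(aq)
Let s be the solubility of Ca₃(PO₄)₂ here. The common ion gives [PO₄³⁻] ≈ 0.121 mol L⁻¹, and [Ca²⁺] = 3s.
Ksp = [Ca²⁺]^3[PO₄³⁻]^2 = (3s)^3(0.121)^2
(3s)^3 = 3.18×10⁻³³ / (0.121)^2 = 2.17×10⁻³¹
s = 2.00×10⁻¹¹ mol L⁻¹

2.00×10⁻¹¹ M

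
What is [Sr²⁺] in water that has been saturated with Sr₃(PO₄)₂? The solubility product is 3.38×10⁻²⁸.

3.77×10⁻⁶ M

Sr₃(PO₄)₂(s) ⇌ 3 Sr²⁺(aq) + 2 PO₄³⁻(aq)
With molar solubility s: [Sr²⁺] = 3s, [PO₄³⁻] = 2s.
Ksp = [Sr²⁺]^3[PO₄³⁻]^2 = (3s)^3 · (2s)^2 = 108s^5 = 3.38×10⁻²⁸
s = 1.26×10⁻⁶ M
[Sr²⁺] = 3s = 3.77×10⁻⁶ M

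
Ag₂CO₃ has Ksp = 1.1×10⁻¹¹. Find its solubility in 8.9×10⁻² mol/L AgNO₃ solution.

Ag₂CO₃(s) ⇌ 2 Ag⁺(aq) + CO₃²⁻(aq)
Let s be the solubility of Ag₂CO₃ here. The common ion gives [Ag⁺] ≈ 8.9×10⁻² mol/L, and [CO₃²⁻] = s.
Ksp = [Ag⁺]^2[CO₃²⁻] = (8.9×10⁻²)^2s
s = 1.1×10⁻¹¹ / (8.9×10⁻²)^2 = 1.4×10⁻⁹
s = 1.4×10⁻⁹ mol/L

1.4×10⁻⁹ M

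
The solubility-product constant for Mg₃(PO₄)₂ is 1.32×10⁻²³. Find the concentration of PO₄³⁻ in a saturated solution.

2.08×10⁻⁵ M

Mg₃(PO₄)₂(s) ⇌ 3 Mg²⁺(aq) + 2 PO₄³⁻(aq)
For each mole of Mg₃(PO₄)₂ that dissolves per liter, [Mg²⁺] = 3s and [PO₄³⁻] = 2s; let s denote this solubility.
Ksp = [Mg²⁺]^3[PO₄³⁻]^2 = (3s)^3 · (2s)^2 = 108s^5 = 1.32×10⁻²³
s = 1.04×10⁻⁵ mol L⁻¹
[PO₄³⁻] = 2s = 2.08×10⁻⁵ mol L⁻¹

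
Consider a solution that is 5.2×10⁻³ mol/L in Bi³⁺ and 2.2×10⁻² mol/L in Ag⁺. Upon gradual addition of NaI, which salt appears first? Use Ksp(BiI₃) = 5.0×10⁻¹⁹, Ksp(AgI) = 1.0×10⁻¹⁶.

AgI

The threshold for precipitation is Q = Ksp.
For BiI₃: [I⁻] = (Ksp/[Bi³⁺])^(1/3) = 4.6×10⁻⁶ mol/L
For AgI: [I⁻] = (Ksp/[Ag⁺]) = 4.5×10⁻¹⁵ mol/L
Since AgI needs less I⁻ to reach saturation, it precipitates first.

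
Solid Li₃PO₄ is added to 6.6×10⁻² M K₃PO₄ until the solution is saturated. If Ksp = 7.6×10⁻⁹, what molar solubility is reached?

1.6×10⁻³ M

Li₃PO₄(s) ⇌ 3 Li⁺(aq) + PO₄³⁻(aq)
The solution already contains PO₄³⁻ at 6.6×10⁻² M. Let s be the molar solubility of Li₃PO₄.
[PO₄³⁻] ≈ 6.6×10⁻² M (common ion dominates); [Li⁺] = 3s.
Ksp = [Li⁺]^3[PO₄³⁻] = (3s)^3(6.6×10⁻²)
(3s)^3 = 7.6×10⁻⁹ / (6.6×10⁻²) = 1.2×10⁻⁷
s = 1.6×10⁻³ M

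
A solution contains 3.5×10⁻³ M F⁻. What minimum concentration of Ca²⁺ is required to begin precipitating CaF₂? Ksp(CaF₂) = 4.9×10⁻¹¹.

4.0×10⁻⁶ M

A salt starts to precipitate once the ion product Q reaches its Ksp.
CaF₂(s) ⇌ Ca²⁺(aq) + 2 F⁻(aq)
Ksp = [Ca²⁺][F⁻]^2 = [Ca²⁺](3.5×10⁻³)^2
[Ca²⁺] = 4.9×10⁻¹¹ / (3.5×10⁻³)^2 = 4.0×10⁻⁶
[Ca²⁺] = 4.0×10⁻⁶ M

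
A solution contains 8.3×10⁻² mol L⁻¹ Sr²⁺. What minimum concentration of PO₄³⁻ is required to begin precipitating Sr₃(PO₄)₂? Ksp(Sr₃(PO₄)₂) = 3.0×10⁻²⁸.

7.2×10⁻¹³ M

Precipitation begins when Q = Ksp.
Sr₃(PO₄)₂(s) ⇌ 3 Sr²⁺(aq) + 2 PO₄³⁻(aq)
Ksp = [Sr²⁺]^3[PO₄³⁻]^2 = [PO₄³⁻]^2(8.3×10⁻²)^3
[PO₄³⁻]^2 = 3.0×10⁻²⁸ / (8.3×10⁻²)^3 = 5.2×10⁻²⁵
[PO₄³⁻] = 7.2×10⁻¹³ mol L⁻¹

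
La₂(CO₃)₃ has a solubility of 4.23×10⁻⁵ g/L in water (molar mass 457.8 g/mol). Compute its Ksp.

Ksp = 7.27×10⁻³⁴

s = (4.23×10⁻⁵ g L⁻¹)/(457.8 g mol⁻¹) = 9.2398×10⁻⁸ M
La₂(CO₃)₃(s) ⇌ 2 La³⁺(aq) + 3 CO₃²⁻(aq)
Let s be the molar solubility. Then [La³⁺] = 2s and [CO₃²⁻] = 3s.
Ksp = [La³⁺]^2[CO₃²⁻]^3 = (2s)^2 · (3s)^3 = 108s^5
Ksp = 108 × (9.2398×10⁻⁸)^5 = 7.27×10⁻³⁴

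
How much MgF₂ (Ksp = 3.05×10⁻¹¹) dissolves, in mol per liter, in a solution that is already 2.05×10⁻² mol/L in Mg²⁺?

MgF₂(s) ⇌ Mg²⁺(aq) + 2 F⁻(aq)
Mg²⁺ is already present at 2.05×10⁻² mol/L. If s mol/L of MgF₂ dissolves, [F⁻] = 2s while [Mg²⁺] ≈ 2.05×10⁻² mol/L.
Ksp = [Mg²⁺][F⁻]^2 = (2.05×10⁻²)(2s)^2
(2s)^2 = 3.05×10⁻¹¹ / (2.05×10⁻²) = 1.49×10⁻⁹
s = 1.93×10⁻⁵ mol/L

1.93×10⁻⁵ M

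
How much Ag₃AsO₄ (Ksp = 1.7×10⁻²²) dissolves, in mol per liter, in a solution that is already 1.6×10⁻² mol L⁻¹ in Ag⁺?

4.2×10⁻¹⁷ M

Ag₃AsO₄(s) ⇌ 3 Ag⁺(aq) + AsO₄³⁻(aq)
Ag⁺ is already present at 1.6×10⁻² mol L⁻¹. If s mol/L of Ag₃AsO₄ dissolves, [AsO₄³⁻] = s while [Ag⁺] ≈ 1.6×10⁻² mol L⁻¹.
Ksp = [Ag⁺]^3[AsO₄³⁻] = (1.6×10⁻²)^3s
s = 1.7×10⁻²² / (1.6×10⁻²)^3 = 4.2×10⁻¹⁷
s = 4.2×10⁻¹⁷ mol L⁻¹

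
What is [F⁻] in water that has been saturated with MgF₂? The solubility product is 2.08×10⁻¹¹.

3.46×10⁻⁴ M

MgF₂(s) ⇌ Mg²⁺(aq) + 2 F⁻(aq)
With molar solubility s: [Mg²⁺] = s, [F⁻] = 2s.
Ksp = [Mg²⁺][F⁻]^2 = s · (2s)^2 = 4s^3 = 2.08×10⁻¹¹
s = 1.73×10⁻⁴ mol L⁻¹
[F⁻] = 2s = 3.46×10⁻⁴ mol L⁻¹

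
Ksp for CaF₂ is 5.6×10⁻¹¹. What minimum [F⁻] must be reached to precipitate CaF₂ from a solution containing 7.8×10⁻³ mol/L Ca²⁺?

Each salt precipitates once Q = Ksp for that salt.
CaF₂(s) ⇌ Ca²⁺(aq) + 2 F⁻(aq)
Ksp = [Ca²⁺][F⁻]^2 = [F⁻]^2(7.8×10⁻³)
[F⁻]^2 = 5.6×10⁻¹¹ / (7.8×10⁻³) = 7.2×10⁻⁹
[F⁻] = 8.5×10⁻⁵ mol/L

8.5×10⁻⁵ M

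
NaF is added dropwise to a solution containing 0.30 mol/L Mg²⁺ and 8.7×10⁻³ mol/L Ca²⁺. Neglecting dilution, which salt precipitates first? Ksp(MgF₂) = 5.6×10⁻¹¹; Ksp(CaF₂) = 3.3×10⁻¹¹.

Each salt precipitates once Q = Ksp for that salt.
For MgF₂: [F⁻] = (Ksp/[Mg²⁺])^(1/2) = 1.4×10⁻⁵ mol/L
For CaF₂: [F⁻] = (Ksp/[Ca²⁺])^(1/2) = 6.2×10⁻⁵ mol/L
Since MgF₂ needs less F⁻ to reach saturation, it precipitates first.

MgF₂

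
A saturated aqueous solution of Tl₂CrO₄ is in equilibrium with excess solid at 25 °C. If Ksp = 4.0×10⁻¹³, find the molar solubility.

4.6×10⁻⁵ M

Tl₂CrO₄(s) ⇌ 2 Tl⁺(aq) + CrO₄²⁻(aq)
For each mole of Tl₂CrO₄ that dissolves per liter, [Tl⁺] = 2s and [CrO₄²⁻] = s; let s denote this solubility.
Ksp = [Tl⁺]^2[CrO₄²⁻] = (2s)^2 · s = 4s^3
4s^3 = 4.0×10⁻¹³  ⇒  s^3 = 1.0×10⁻¹³
s = (1.0×10⁻¹³)^(1/3) = 4.6×10⁻⁵ mol/L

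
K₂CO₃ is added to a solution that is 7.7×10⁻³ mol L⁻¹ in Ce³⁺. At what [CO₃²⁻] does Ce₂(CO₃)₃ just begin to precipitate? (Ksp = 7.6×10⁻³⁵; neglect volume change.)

A salt starts to precipitate once the ion product Q reaches its Ksp.
Ce₂(CO₃)₃(s) ⇌ 2 Ce³⁺(aq) + 3 CO₃²⁻(aq)
Ksp = [Ce³⁺]^2[CO₃²⁻]^3 = [CO₃²⁻]^3(7.7×10⁻³)^2
[CO₃²⁻]^3 = 7.6×10⁻³⁵ / (7.7×10⁻³)^2 = 1.3×10⁻³⁰
[CO₃²⁻] = 1.1×10⁻¹⁰ mol L⁻¹

1.1×10⁻¹⁰ M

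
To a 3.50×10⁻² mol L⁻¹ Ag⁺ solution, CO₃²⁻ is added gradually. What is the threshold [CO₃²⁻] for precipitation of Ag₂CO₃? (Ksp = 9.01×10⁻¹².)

Each salt precipitates once Q = Ksp for that salt.
Ag₂CO₃(s) ⇌ 2 Ag⁺(aq) + CO₃²⁻(aq)
Ksp = [Ag⁺]^2[CO₃²⁻] = [CO₃²⁻](3.50×10⁻²)^2
[CO₃²⁻] = 9.01×10⁻¹² / (3.50×10⁻²)^2 = 7.36×10⁻⁹
[CO₃²⁻] = 7.36×10⁻⁹ mol L⁻¹

7.36×10⁻⁹ M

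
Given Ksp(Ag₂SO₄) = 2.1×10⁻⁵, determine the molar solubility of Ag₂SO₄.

Ag₂SO₄(s) ⇌ 2 Ag⁺(aq) + SO₄²⁻(aq)
Call the molar solubility s, so that [Ag⁺] = 2s and [SO₄²⁻] = s.
Ksp = [Ag⁺]^2[SO₄²⁻] = (2s)^2 · s = 4s^3
4s^3 = 2.1×10⁻⁵  ⇒  s^3 = 5.3×10⁻⁶
Taking the 3rd root, s = 1.7×10⁻² mol L⁻¹.

1.7×10⁻² M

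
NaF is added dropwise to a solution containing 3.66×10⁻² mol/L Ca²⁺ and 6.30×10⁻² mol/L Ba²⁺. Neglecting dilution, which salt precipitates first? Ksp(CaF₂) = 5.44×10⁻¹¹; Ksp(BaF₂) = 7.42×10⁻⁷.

CaF₂

Precipitation begins when Q = Ksp.
For CaF₂: [F⁻] = (Ksp/[Ca²⁺])^(1/2) = 3.86×10⁻⁵ mol/L
For BaF₂: [F⁻] = (Ksp/[Ba²⁺])^(1/2) = 3.43×10⁻³ mol/L
Since CaF₂ needs less F⁻ to reach saturation, it precipitates first.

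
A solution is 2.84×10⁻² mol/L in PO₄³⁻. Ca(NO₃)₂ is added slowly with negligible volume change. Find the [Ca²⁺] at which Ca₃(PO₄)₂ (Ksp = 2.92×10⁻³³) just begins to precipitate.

1.54×10⁻¹⁰ M

Each salt precipitates once Q = Ksp for that salt.
Ca₃(PO₄)₂(s) ⇌ 3 Ca²⁺(aq) + 2 PO₄³⁻(aq)
Ksp = [Ca²⁺]^3[PO₄³⁻]^2 = [Ca²⁺]^3(2.84×10⁻²)^2
[Ca²⁺]^3 = 2.92×10⁻³³ / (2.84×10⁻²)^2 = 3.62×10⁻³⁰
[Ca²⁺] = 1.54×10⁻¹⁰ mol/L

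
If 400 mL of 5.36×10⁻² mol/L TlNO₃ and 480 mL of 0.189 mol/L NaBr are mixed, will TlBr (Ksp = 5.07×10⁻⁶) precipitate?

Yes

Total volume after mixing = 400 + 480 = 880 mL.
[Tl⁺] = (5.36×10⁻²)(400)/880 = 2.44×10⁻² mol/L
[Br⁻] = (0.189)(480)/880 = 0.103 mol/L
Q = [Tl⁺][Br⁻] = 2.51×10⁻³
Q = 2.51×10⁻³ > Ksp = 5.07×10⁻⁶, so the solution is supersaturated and TlBr precipitates.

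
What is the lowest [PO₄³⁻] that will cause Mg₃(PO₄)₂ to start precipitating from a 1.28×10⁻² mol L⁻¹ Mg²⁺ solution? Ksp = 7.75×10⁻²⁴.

1.92×10⁻⁹ M

Precipitation begins when Q = Ksp.
Mg₃(PO₄)₂(s) ⇌ 3 Mg²⁺(aq) + 2 PO₄³⁻(aq)
Ksp = [Mg²⁺]^3[PO₄³⁻]^2 = [PO₄³⁻]^2(1.28×10⁻²)^3
[PO₄³⁻]^2 = 7.75×10⁻²⁴ / (1.28×10⁻²)^3 = 3.70×10⁻¹⁸
[PO₄³⁻] = 1.92×10⁻⁹ mol L⁻¹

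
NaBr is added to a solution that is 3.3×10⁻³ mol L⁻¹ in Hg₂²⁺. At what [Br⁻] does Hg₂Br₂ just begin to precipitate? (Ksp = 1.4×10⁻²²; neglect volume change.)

2.1×10⁻¹⁰ M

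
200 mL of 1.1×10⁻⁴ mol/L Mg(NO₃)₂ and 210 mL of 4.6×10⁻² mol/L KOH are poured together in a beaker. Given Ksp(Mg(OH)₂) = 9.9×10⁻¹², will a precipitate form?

Yes

Total volume after mixing = 200 + 210 = 410 mL.
[Mg²⁺] = (1.1×10⁻⁴)(200)/410 = 5.4×10⁻⁵ mol/L
[OH⁻] = (4.6×10⁻²)(210)/410 = 2.4×10⁻² mol/L
Q = [Mg²⁺][OH⁻]^2 = 3.0×10⁻⁸
Because Q > Ksp (3.0×10⁻⁸ vs 9.9×10⁻¹²), a precipitate of Mg(OH)₂ forms.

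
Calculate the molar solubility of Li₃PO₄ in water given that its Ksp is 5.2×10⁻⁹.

3.7×10⁻³ M

Li₃PO₄(s) ⇌ 3 Li⁺(aq) + PO₄³⁻(aq)
With molar solubility s: [Li⁺] = 3s, [PO₄³⁻] = s.
Ksp = [Li⁺]^3[PO₄³⁻] = (3s)^3 · s = 27s^4
27s^4 = 5.2×10⁻⁹  ⇒  s^4 = 1.9×10⁻¹⁰
s = (1.9×10⁻¹⁰)^(1/4) = 3.7×10⁻³ mol/L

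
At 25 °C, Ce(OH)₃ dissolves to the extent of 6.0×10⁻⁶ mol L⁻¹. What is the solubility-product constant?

Ksp = 3.5×10⁻²⁰

Ce(OH)₃(s) ⇌ Ce³⁺(aq) + 3 OH⁻(aq)
If s mol/L of Ce(OH)₃ dissolves, [Ce³⁺] = s and [OH⁻] = 3s.
Ksp = [Ce³⁺][OH⁻]^3 = s · (3s)^3 = 27s^4
Ksp = 27 × (6.0×10⁻⁶)^4 = 3.5×10⁻²⁰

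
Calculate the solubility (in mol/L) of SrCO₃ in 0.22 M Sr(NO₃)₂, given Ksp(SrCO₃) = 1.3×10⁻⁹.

SrCO₃(s) ⇌ Sr²⁺(aq) + CO₃²⁻(aq)
Let s be the solubility of SrCO₃ here. The common ion gives [Sr²⁺] ≈ 0.22 M, and [CO₃²⁻] = s.
Ksp = [Sr²⁺][CO₃²⁻] = (0.22)s
s = 1.3×10⁻⁹ / (0.22) = 5.9×10⁻⁹
s = 5.9×10⁻⁹ M

5.9×10⁻⁹ M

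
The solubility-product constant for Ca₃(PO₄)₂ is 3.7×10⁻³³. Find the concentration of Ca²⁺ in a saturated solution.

Ca₃(PO₄)₂(s) ⇌ 3 Ca²⁺(aq) + 2 PO₄³⁻(aq)
For each mole of Ca₃(PO₄)₂ that dissolves per liter, [Ca²⁺] = 3s and [PO₄³⁻] = 2s; let s denote this solubility.
Ksp = [Ca²⁺]^3[PO₄³⁻]^2 = (3s)^3 · (2s)^2 = 108s^5 = 3.7×10⁻³³
s = 1.3×10⁻⁷ mol/L
[Ca²⁺] = 3s = 3.8×10⁻⁷ mol/L

3.8×10⁻⁷ M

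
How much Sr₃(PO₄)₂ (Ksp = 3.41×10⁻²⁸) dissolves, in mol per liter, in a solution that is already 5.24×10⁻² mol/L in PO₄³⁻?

1.66×10⁻⁹ M

Sr₃(PO₄)₂(s) ⇌ 3 Sr²⁺(aq) + 2 PO₄³⁻(aq)
Let s be the solubility of Sr₃(PO₄)₂ here. The common ion gives [PO₄³⁻] ≈ 5.24×10⁻² mol/L, and [Sr²⁺] = 3s.
Ksp = [Sr²⁺]^3[PO₄³⁻]^2 = (3s)^3(5.24×10⁻²)^2
(3s)^3 = 3.41×10⁻²⁸ / (5.24×10⁻²)^2 = 1.24×10⁻²⁵
s = 1.66×10⁻⁹ mol/L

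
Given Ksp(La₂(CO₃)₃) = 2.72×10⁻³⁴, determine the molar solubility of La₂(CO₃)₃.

La₂(CO₃)₃(s) ⇌ 2 La³⁺(aq) + 3 CO₃²⁻(aq)
If s mol/L of La₂(CO₃)₃ dissolves, [La³⁺] = 2s and [CO₃²⁻] = 3s.
Ksp = [La³⁺]^2[CO₃²⁻]^3 = (2s)^2 · (3s)^3 = 108s^5
108s^5 = 2.72×10⁻³⁴  ⇒  s^5 = 2.52×10⁻³⁶
s = (2.52×10⁻³⁶)^(1/5) = 7.59×10⁻⁸ M

7.59×10⁻⁸ M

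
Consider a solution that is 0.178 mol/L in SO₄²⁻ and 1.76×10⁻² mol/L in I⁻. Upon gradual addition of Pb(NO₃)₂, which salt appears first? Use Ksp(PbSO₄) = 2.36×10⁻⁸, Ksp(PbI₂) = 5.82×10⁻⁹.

The threshold for precipitation is Q = Ksp.
For PbSO₄: [Pb²⁺] = (Ksp/[SO₄²⁻]) = 1.33×10⁻⁷ mol/L
For PbI₂: [Pb²⁺] = (Ksp/[I⁻]^2) = 1.88×10⁻⁵ mol/L
PbSO₄ requires the lower [Pb²⁺], so it precipitates first.

PbSO₄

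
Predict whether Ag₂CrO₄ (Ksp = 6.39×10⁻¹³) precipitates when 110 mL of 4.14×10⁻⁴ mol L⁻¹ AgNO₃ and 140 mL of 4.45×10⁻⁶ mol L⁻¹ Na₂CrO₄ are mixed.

After mixing, V = 110 mL + 140 mL = 250 mL.
[Ag⁺] = (4.14×10⁻⁴)(110)/250 = 1.82×10⁻⁴ mol L⁻¹
[CrO₄²⁻] = (4.45×10⁻⁶)(140)/250 = 2.49×10⁻⁶ mol L⁻¹
Q = [Ag⁺]^2[CrO₄²⁻] = 8.27×10⁻¹⁴
Q = 8.27×10⁻¹⁴ < Ksp = 6.39×10⁻¹³, so the solution is unsaturated and no precipitate forms.

No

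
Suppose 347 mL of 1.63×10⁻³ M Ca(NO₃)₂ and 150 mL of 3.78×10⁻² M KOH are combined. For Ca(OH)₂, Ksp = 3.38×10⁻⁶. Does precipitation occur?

No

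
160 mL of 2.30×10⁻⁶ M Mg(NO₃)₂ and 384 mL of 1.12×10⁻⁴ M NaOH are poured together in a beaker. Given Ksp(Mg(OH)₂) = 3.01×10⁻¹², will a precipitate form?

No

After mixing, V = 160 mL + 384 mL = 544 mL.
[Mg²⁺] = (2.30×10⁻⁶)(160)/544 = 6.76×10⁻⁷ M
[OH⁻] = (1.12×10⁻⁴)(384)/544 = 7.91×10⁻⁵ M
Q = [Mg²⁺][OH⁻]^2 = 4.23×10⁻¹⁵
Q = 4.23×10⁻¹⁵ < Ksp = 3.01×10⁻¹², so the solution is unsaturated and no precipitate forms.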